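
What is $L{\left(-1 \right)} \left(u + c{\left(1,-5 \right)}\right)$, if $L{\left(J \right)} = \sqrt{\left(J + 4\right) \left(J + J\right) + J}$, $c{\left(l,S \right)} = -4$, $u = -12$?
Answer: $- 16 i \sqrt{7} \approx - 42.332 i$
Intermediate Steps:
$L{\left(J \right)} = \sqrt{J + 2 J \left(4 + J\right)}$ ($L{\left(J \right)} = \sqrt{\left(4 + J\right) 2 J + J} = \sqrt{2 J \left(4 + J\right) + J} = \sqrt{J + 2 J \left(4 + J\right)}$)
$L{\left(-1 \right)} \left(u + c{\left(1,-5 \right)}\right) = \sqrt{- (9 + 2 \left(-1\right))} \left(-12 - 4\right) = \sqrt{- (9 - 2)} \left(-16\right) = \sqrt{\left(-1\right) 7} \left(-16\right) = \sqrt{-7} \left(-16\right) = i \sqrt{7} \left(-16\right) = - 16 i \sqrt{7}$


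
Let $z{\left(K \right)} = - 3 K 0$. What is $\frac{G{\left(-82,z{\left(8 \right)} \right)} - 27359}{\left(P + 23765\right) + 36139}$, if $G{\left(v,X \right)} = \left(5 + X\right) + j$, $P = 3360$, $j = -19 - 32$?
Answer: $- \frac{9135}{21088} \approx -0.43318$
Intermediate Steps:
$j = -51$
$z{\left(K \right)} = 0$
$G{\left(v,X \right)} = -46 + X$ ($G{\left(v,X \right)} = \left(5 + X\right) - 51 = -46 + X$)
$\frac{G{\left(-82,z{\left(8 \right)} \right)} - 27359}{\left(P + 23765\right) + 36139} = \frac{\left(-46 + 0\right) - 27359}{\left(3360 + 23765\right) + 36139} = \frac{-46 - 27359}{27125 + 36139} = - \frac{27405}{63264} = \left(-27405\right) \frac{1}{63264} = - \frac{9135}{21088}$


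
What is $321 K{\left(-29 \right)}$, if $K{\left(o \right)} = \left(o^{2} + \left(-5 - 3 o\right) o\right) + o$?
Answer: $-502686$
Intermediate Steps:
$K{\left(o \right)} = o + o^{2} + o \left(-5 - 3 o\right)$ ($K{\left(o \right)} = \left(o^{2} + o \left(-5 - 3 o\right)\right) + o = o + o^{2} + o \left(-5 - 3 o\right)$)
$321 K{\left(-29 \right)} = 321 \left(\left(-2\right) \left(-29\right) \left(2 - 29\right)\right) = 321 \left(\left(-2\right) \left(-29\right) \left(-27\right)\right) = 321 \left(-1566\right) = -502686$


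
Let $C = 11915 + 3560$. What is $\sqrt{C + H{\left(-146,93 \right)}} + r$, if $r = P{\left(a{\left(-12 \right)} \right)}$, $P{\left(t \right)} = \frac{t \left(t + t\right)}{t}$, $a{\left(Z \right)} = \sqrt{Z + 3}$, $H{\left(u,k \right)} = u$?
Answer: $\sqrt{15329} + 6 i \approx 123.81 + 6.0 i$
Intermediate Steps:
$a{\left(Z \right)} = \sqrt{3 + Z}$
$C = 15475$
$P{\left(t \right)} = 2 t$ ($P{\left(t \right)} = \frac{t 2 t}{t} = \frac{2 t^{2}}{t} = 2 t$)
$r = 6 i$ ($r = 2 \sqrt{3 - 12} = 2 \sqrt{-9} = 2 \cdot 3 i = 6 i \approx 6.0 i$)
$\sqrt{C + H{\left(-146,93 \right)}} + r = \sqrt{15475 - 146} + 6 i = \sqrt{15329} + 6 i$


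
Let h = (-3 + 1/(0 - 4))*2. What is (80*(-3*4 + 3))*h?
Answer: 4680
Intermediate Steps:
h = -13/2 (h = (-3 + 1/(-4))*2 = (-3 - ¼)*2 = -13/4*2 = -13/2 ≈ -6.5000)
(80*(-3*4 + 3))*h = (80*(-3*4 + 3))*(-13/2) = (80*(-12 + 3))*(-13/2) = (80*(-9))*(-13/2) = -720*(-13/2) = 4680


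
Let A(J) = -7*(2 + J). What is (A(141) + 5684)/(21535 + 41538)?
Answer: 4683/63073 ≈ 0.074247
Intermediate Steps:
A(J) = -14 - 7*J
(A(141) + 5684)/(21535 + 41538) = ((-14 - 7*141) + 5684)/(21535 + 41538) = ((-14 - 987) + 5684)/63073 = (-1001 + 5684)*(1/63073) = 4683*(1/63073) = 4683/63073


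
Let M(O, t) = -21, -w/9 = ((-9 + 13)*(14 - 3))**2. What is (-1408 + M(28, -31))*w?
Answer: 24898896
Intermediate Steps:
w = -17424 (w = -9*(-9 + 13)**2*(14 - 3)**2 = -9*(4*11)**2 = -9*44**2 = -9*1936 = -17424)
(-1408 + M(28, -31))*w = (-1408 - 21)*(-17424) = -1429*(-17424) = 24898896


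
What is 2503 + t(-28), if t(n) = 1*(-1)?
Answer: 2502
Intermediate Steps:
t(n) = -1
2503 + t(-28) = 2503 - 1 = 2502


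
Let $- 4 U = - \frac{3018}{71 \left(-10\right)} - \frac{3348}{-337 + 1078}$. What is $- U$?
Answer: $- \frac{23457}{350740} \approx -0.066879$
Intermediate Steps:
$U = \frac{23457}{350740}$ ($U = - \frac{- \frac{3018}{71 \left(-10\right)} - \frac{3348}{-337 + 1078}}{4} = - \frac{- \frac{3018}{-710} - \frac{3348}{741}}{4} = - \frac{\left(-3018\right) \left(- \frac{1}{710}\right) - \frac{1116}{247}}{4} = - \frac{\frac{1509}{355} - \frac{1116}{247}}{4} = \left(- \frac{1}{4}\right) \left(- \frac{23457}{87685}\right) = \frac{23457}{350740} \approx 0.066879$)
$- U = \left(-1\right) \frac{23457}{350740} = - \frac{23457}{350740}$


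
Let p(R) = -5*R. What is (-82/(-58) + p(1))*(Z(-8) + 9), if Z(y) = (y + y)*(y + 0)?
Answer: -14248/29 ≈ -491.31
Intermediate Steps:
Z(y) = 2*y**2 (Z(y) = (2*y)*y = 2*y**2)
(-82/(-58) + p(1))*(Z(-8) + 9) = (-82/(-58) - 5*1)*(2*(-8)**2 + 9) = (-82*(-1/58) - 5)*(2*64 + 9) = (41/29 - 5)*(128 + 9) = -104/29*137 = -14248/29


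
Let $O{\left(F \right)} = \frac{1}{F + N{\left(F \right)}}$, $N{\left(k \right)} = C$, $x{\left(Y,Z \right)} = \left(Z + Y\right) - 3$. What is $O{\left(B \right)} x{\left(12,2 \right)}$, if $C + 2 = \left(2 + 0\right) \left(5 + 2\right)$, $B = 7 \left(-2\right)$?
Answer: $- \frac{11}{2} \approx -5.5$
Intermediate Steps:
$x{\left(Y,Z \right)} = -3 + Y + Z$ ($x{\left(Y,Z \right)} = \left(Y + Z\right) - 3 = -3 + Y + Z$)
$B = -14$
$C = 12$ ($C = -2 + \left(2 + 0\right) \left(5 + 2\right) = -2 + 2 \cdot 7 = -2 + 14 = 12$)
$N{\left(k \right)} = 12$
$O{\left(F \right)} = \frac{1}{12 + F}$ ($O{\left(F \right)} = \frac{1}{F + 12} = \frac{1}{12 + F}$)
$O{\left(B \right)} x{\left(12,2 \right)} = \frac{-3 + 12 + 2}{12 - 14} = \frac{1}{-2} \cdot 11 = \left(- \frac{1}{2}\right) 11 = - \frac{11}{2}$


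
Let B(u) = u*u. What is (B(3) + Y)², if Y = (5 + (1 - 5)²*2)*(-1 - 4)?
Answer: 30976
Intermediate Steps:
B(u) = u²
Y = -185 (Y = (5 + (-4)²*2)*(-5) = (5 + 16*2)*(-5) = (5 + 32)*(-5) = 37*(-5) = -185)
(B(3) + Y)² = (3² - 185)² = (9 - 185)² = (-176)² = 30976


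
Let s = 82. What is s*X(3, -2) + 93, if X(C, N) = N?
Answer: -71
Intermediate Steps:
s*X(3, -2) + 93 = 82*(-2) + 93 = -164 + 93 = -71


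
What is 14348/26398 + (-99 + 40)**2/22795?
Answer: 209477049/300871205 ≈ 0.69623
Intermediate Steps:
14348/26398 + (-99 + 40)**2/22795 = 14348*(1/26398) + (-59)**2*(1/22795) = 7174/13199 + 3481*(1/22795) = 7174/13199 + 3481/22795 = 209477049/300871205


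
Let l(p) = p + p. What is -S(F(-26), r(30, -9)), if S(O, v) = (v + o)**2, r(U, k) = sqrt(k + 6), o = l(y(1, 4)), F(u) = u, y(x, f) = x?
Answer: -(2 + I*sqrt(3))**2 ≈ -1.0 - 6.9282*I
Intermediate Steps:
l(p) = 2*p
o = 2 (o = 2*1 = 2)
r(U, k) = sqrt(6 + k)
S(O, v) = (2 + v)**2 (S(O, v) = (v + 2)**2 = (2 + v)**2)
-S(F(-26), r(30, -9)) = -(2 + sqrt(6 - 9))**2 = -(2 + sqrt(-3))**2 = -(2 + I*sqrt(3))**2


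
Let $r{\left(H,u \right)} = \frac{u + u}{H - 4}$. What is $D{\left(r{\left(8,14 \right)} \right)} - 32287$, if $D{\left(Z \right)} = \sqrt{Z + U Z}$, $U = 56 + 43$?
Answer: $-32287 + 10 \sqrt{7} \approx -32261.0$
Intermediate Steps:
$U = 99$
$r{\left(H,u \right)} = \frac{2 u}{-4 + H}$
$D{\left(Z \right)} = 10 \sqrt{Z}$ ($D{\left(Z \right)} = \sqrt{Z + 99 Z} = \sqrt{100 Z} = 10 \sqrt{Z}$)
$D{\left(r{\left(8,14 \right)} \right)} - 32287 = 10 \sqrt{2 \cdot 14 \frac{1}{-4 + 8}} - 32287 = 10 \sqrt{2 \cdot 14 \cdot \frac{1}{4}} - 32287 = 10 \sqrt{7} - 32287 = -32287 + 10 \sqrt{7}$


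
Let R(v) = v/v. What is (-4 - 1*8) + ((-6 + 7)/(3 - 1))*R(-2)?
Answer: -23/2 ≈ -11.500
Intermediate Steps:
R(v) = 1
(-4 - 1*8) + ((-6 + 7)/(3 - 1))*R(-2) = (-4 - 1*8) + ((-6 + 7)/(3 - 1))*1 = (-4 - 8) + (1/2)*1 = -12 + (1*(½))*1 = -12 + (½)*1 = -12 + ½ = -23/2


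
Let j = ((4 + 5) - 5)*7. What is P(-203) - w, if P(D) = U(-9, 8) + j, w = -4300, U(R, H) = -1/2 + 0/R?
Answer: 8655/2 ≈ 4327.5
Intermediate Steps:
U(R, H) = -½ (U(R, H) = -1*½ + 0 = -½ + 0 = -½)
j = 28 (j = (9 - 5)*7 = 4*7 = 28)
P(D) = 55/2 (P(D) = -½ + 28 = 55/2)
P(-203) - w = 55/2 - 1*(-4300) = 55/2 + 4300 = 8655/2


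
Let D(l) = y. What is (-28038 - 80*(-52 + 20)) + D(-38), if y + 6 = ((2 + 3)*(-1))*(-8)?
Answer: -25444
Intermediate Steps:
y = 34 (y = -6 + ((2 + 3)*(-1))*(-8) = -6 + (5*(-1))*(-8) = -6 - 5*(-8) = -6 + 40 = 34)
D(l) = 34
(-28038 - 80*(-52 + 20)) + D(-38) = (-28038 - 80*(-52 + 20)) + 34 = (-28038 - 80*(-32)) + 34 = (-28038 + 2560) + 34 = -25478 + 34 = -25444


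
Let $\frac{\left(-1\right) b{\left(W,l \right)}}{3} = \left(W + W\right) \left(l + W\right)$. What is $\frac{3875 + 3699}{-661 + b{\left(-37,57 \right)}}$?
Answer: $\frac{7574}{3779} \approx 2.0042$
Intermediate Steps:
$b{\left(W,l \right)} = - 6 W \left(W + l\right)$ ($b{\left(W,l \right)} = - 3 \left(W + W\right) \left(l + W\right) = - 3 \cdot 2 W \left(W + l\right) = - 6 W \left(W + l\right)$)
$\frac{3875 + 3699}{-661 + b{\left(-37,57 \right)}} = \frac{3875 + 3699}{-661 - - 222 \left(-37 + 57\right)} = \frac{7574}{-661 - \left(-222\right) 20} = \frac{7574}{-661 + 4440} = \frac{7574}{3779}$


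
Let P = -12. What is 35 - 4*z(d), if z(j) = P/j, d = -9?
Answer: 89/3 ≈ 29.667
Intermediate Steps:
z(j) = -12/j
35 - 4*z(d) = 35 - (-48)/(-9) = 35 - (-48)*(-1)/9 = 35 - 4*4/3 = 35 - 16/3 = 89/3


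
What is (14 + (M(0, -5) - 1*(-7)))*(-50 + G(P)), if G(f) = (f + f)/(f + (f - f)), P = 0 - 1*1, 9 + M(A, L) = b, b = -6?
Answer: -288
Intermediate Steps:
M(A, L) = -15 (M(A, L) = -9 - 6 = -15)
P = -1 (P = 0 - 1 = -1)
G(f) = 2 (G(f) = (2*f)/(f + 0) = (2*f)/f = 2)
(14 + (M(0, -5) - 1*(-7)))*(-50 + G(P)) = (14 + (-15 - 1*(-7)))*(-50 + 2) = (14 + (-15 + 7))*(-48) = (14 - 8)*(-48) = 6*(-48) = -288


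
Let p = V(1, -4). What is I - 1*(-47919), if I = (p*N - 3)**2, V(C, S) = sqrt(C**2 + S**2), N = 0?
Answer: 47928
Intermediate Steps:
p = sqrt(17) (p = sqrt(1**2 + (-4)**2) = sqrt(1 + 16) = sqrt(17) ≈ 4.1231)
I = 9 (I = (sqrt(17)*0 - 3)**2 = (0 - 3)**2 = (-3)**2 = 9)
I - 1*(-47919) = 9 - 1*(-47919) = 9 + 47919 = 47928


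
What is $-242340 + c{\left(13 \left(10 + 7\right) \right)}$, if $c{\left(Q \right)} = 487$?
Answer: $-241853$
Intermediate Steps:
$-242340 + c{\left(13 \left(10 + 7\right) \right)} = -242340 + 487 = -241853$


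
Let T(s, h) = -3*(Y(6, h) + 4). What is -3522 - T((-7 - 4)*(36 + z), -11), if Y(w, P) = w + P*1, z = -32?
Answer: -3525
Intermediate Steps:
Y(w, P) = P + w (Y(w, P) = w + P = P + w)
T(s, h) = -30 - 3*h (T(s, h) = -3*((h + 6) + 4) = -3*((6 + h) + 4) = -3*(10 + h) = -30 - 3*h)
-3522 - T((-7 - 4)*(36 + z), -11) = -3522 - (-30 - 3*(-11)) = -3522 - (-30 + 33) = -3522 - 1*3 = -3522 - 3 = -3525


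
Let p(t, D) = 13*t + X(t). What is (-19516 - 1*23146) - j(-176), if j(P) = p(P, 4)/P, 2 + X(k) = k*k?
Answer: -3739913/88 ≈ -42499.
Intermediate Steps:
X(k) = -2 + k**2 (X(k) = -2 + k*k = -2 + k**2)
p(t, D) = -2 + t**2 + 13*t (p(t, D) = 13*t + (-2 + t**2) = -2 + t**2 + 13*t)
j(P) = (-2 + P**2 + 13*P)/P
(-19516 - 1*23146) - j(-176) = (-19516 - 1*23146) - (13 - 176 - 2/(-176)) = (-19516 - 23146) - (13 - 176 - 2*(-1/176)) = -42662 - (13 - 176 + 1/88) = -42662 - 1*(-14343/88) = -42662 + 14343/88 = -3739913/88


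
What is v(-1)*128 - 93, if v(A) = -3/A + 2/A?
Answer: 35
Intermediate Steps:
v(A) = -1/A
v(-1)*128 - 93 = -1/(-1)*128 - 93 = -1*(-1)*128 - 93 = 1*128 - 93 = 128 - 93 = 35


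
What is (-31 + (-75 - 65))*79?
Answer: -13509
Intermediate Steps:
(-31 + (-75 - 65))*79 = (-31 - 140)*79 = -171*79 = -13509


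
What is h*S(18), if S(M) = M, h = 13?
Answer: 234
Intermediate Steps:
h*S(18) = 13*18 = 234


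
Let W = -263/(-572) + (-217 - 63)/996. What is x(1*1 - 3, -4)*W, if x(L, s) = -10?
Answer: -127235/71214 ≈ -1.7867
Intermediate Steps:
W = 25447/142428 (W = -263*(-1/572) - 280*1/996 = 263/572 - 70/249 = 25447/142428 ≈ 0.17867)
x(1*1 - 3, -4)*W = -10*25447/142428 = -127235/71214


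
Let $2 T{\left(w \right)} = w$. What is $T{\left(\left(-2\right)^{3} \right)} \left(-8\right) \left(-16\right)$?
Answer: $-512$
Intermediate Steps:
$T{\left(w \right)} = \frac{w}{2}$
$T{\left(\left(-2\right)^{3} \right)} \left(-8\right) \left(-16\right) = \frac{\left(-2\right)^{3}}{2} \left(-8\right) \left(-16\right) = \frac{1}{2} \left(-8\right) \left(-8\right) \left(-16\right) = \left(-4\right) \left(-8\right) \left(-16\right) = 32 \left(-16\right) = -512$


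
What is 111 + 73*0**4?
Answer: 111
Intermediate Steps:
111 + 73*0**4 = 111 + 73*0 = 111 + 0 = 111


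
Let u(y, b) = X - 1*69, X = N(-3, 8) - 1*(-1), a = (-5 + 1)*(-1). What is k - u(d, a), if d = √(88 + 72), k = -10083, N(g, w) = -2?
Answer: -10013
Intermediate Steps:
a = 4 (a = -4*(-1) = 4)
d = 4*√10 (d = √160 = 4*√10 ≈ 12.649)
X = -1 (X = -2 - 1*(-1) = -2 + 1 = -1)
u(y, b) = -70 (u(y, b) = -1 - 1*69 = -1 - 69 = -70)
k - u(d, a) = -10083 - 1*(-70) = -10083 + 70 = -10013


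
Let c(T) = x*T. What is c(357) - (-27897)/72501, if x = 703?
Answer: 6065225456/24167 ≈ 2.5097e+5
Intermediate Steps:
c(T) = 703*T
c(357) - (-27897)/72501 = 703*357 - (-27897)/72501 = 250971 - (-27897)/72501 = 250971 - 1*(-9299/24167) = 250971 + 9299/24167 = 6065225456/24167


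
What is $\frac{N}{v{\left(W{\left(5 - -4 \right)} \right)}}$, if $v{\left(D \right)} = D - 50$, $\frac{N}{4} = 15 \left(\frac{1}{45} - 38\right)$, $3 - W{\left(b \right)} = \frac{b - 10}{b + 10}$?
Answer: $\frac{32471}{669} \approx 48.537$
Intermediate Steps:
$W{\left(b \right)} = 3 - \frac{-10 + b}{10 + b}$ ($W{\left(b \right)} = 3 - \frac{b - 10}{b + 10} = 3 - \frac{-10 + b}{10 + b}$)
$N = - \frac{6836}{3}$ ($N = 4 \cdot 15 \left(\frac{1}{45} - 38\right) = 4 \cdot 15 \left(- \frac{1709}{45}\right) = 4 \left(- \frac{1709}{3}\right) = - \frac{6836}{3} \approx -2278.7$)
$v{\left(D \right)} = -50 + D$
$\frac{N}{v{\left(W{\left(5 - -4 \right)} \right)}} = - \frac{6836}{3 \left(-50 + \frac{2 \left(20 + \left(5 - -4\right)\right)}{10 + \left(5 - -4\right)}\right)} = - \frac{6836}{3 \left(-50 + \frac{2 \left(20 + \left(5 + 4\right)\right)}{10 + \left(5 + 4\right)}\right)} = - \frac{6836}{3 \left(-50 + \frac{2 \left(20 + 9\right)}{10 + 9}\right)} = - \frac{6836}{3 \left(-50 + 2 \cdot \frac{1}{19} \cdot 29\right)} = - \frac{6836}{3 \left(-50 + \frac{58}{19}\right)} = - \frac{6836}{3 \left(- \frac{892}{19}\right)} = \left(- \frac{6836}{3}\right) \left(- \frac{19}{892}\right) = \frac{32471}{669}$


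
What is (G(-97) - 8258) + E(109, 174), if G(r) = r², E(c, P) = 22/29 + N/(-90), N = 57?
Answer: 1001479/870 ≈ 1151.1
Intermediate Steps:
E(c, P) = 109/870 (E(c, P) = 22/29 + 57/(-90) = 22*(1/29) + 57*(-1/90) = 22/29 - 19/30 = 109/870)
(G(-97) - 8258) + E(109, 174) = ((-97)² - 8258) + 109/870 = (9409 - 8258) + 109/870 = 1151 + 109/870 = 1001479/870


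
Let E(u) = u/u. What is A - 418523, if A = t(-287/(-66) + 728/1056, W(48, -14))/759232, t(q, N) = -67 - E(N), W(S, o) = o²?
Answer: -79439013601/189808 ≈ -4.1852e+5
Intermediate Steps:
E(u) = 1
t(q, N) = -68 (t(q, N) = -67 - 1*1 = -67 - 1 = -68)
A = -17/189808 (A = -68/759232 = -68*1/759232 = -17/189808 ≈ -8.9564e-5)
A - 418523 = -17/189808 - 418523 = -79439013601/189808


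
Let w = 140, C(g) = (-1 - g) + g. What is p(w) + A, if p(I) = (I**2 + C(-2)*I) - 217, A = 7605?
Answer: 26848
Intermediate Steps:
C(g) = -1
p(I) = -217 + I**2 - I (p(I) = (I**2 - I) - 217 = -217 + I**2 - I)
p(w) + A = (-217 + 140**2 - 1*140) + 7605 = (-217 + 19600 - 140) + 7605 = 19243 + 7605 = 26848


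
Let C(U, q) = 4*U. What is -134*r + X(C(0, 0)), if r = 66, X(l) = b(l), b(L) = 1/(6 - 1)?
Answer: -44219/5 ≈ -8843.8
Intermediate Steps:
b(L) = 1/5
X(l) = 1/5
-134*r + X(C(0, 0)) = -134*66 + 1/5 = -8844 + 1/5 = -44219/5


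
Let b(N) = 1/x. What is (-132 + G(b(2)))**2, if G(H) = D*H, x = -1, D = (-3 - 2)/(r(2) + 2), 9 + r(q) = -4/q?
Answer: 1423249/81 ≈ 17571.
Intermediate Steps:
r(q) = -9 - 4/q
D = 5/9 (D = (-3 - 2)/((-9 - 4/2) + 2) = -5/((-9 - 4*1/2) + 2) = -5/((-9 - 2) + 2) = -5/(-11 + 2) = -5/(-9) = -5*(-1/9) = 5/9 ≈ 0.55556)
b(N) = -1 (b(N) = 1/(-1) = -1)
G(H) = 5*H/9
(-132 + G(b(2)))**2 = (-132 + (5/9)*(-1))**2 = (-132 - 5/9)**2 = (-1193/9)**2 = 1423249/81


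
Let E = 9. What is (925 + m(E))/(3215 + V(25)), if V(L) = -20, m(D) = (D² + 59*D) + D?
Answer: 1546/3195 ≈ 0.48388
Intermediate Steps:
m(D) = D² + 60*D
(925 + m(E))/(3215 + V(25)) = (925 + 9*(60 + 9))/(3215 - 20) = (925 + 9*69)/3195 = (925 + 621)*(1/3195) = 1546*(1/3195) = 1546/3195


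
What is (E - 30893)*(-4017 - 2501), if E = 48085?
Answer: -112057456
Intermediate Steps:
(E - 30893)*(-4017 - 2501) = (48085 - 30893)*(-4017 - 2501) = 17192*(-6518) = -112057456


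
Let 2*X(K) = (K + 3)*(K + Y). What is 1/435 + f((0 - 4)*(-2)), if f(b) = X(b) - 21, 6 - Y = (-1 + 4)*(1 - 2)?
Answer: 63077/870 ≈ 72.502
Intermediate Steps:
Y = 9 (Y = 6 - (-1 + 4)*(1 - 2) = 6 - 3*(-1) = 6 - 1*(-3) = 6 + 3 = 9)
X(K) = (3 + K)*(9 + K)/2 (X(K) = ((K + 3)*(K + 9))/2 = ((3 + K)*(9 + K))/2 = (3 + K)*(9 + K)/2)
f(b) = -15/2 + b²/2 + 6*b (f(b) = (27/2 + b²/2 + 6*b) - 21 = -15/2 + b²/2 + 6*b)
1/435 + f((0 - 4)*(-2)) = 1/435 + (-15/2 + ((0 - 4)*(-2))²/2 + 6*((0 - 4)*(-2))) = 1/435 + (-15/2 + (-4*(-2))²/2 + 6*(-4*(-2))) = 1/435 + (-15/2 + (½)*8² + 6*8) = 1/435 + (-15/2 + (½)*64 + 48) = 1/435 + (-15/2 + 32 + 48) = 1/435 + 145/2 = 63077/870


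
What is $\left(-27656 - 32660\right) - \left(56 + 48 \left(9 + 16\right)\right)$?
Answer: $-61572$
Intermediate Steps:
$\left(-27656 - 32660\right) - \left(56 + 48 \left(9 + 16\right)\right) = -60316 - 1256 = -61572$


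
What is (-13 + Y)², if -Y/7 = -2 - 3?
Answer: 484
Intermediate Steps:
Y = 35 (Y = -7*(-2 - 3) = -7*(-5) = 35)
(-13 + Y)² = (-13 + 35)² = 22² = 484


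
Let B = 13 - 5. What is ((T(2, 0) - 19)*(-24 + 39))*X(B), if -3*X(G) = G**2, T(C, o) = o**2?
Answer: 6080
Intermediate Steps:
B = 8
X(G) = -G**2/3
((T(2, 0) - 19)*(-24 + 39))*X(B) = ((0**2 - 19)*(-24 + 39))*(-1/3*8**2) = ((0 - 19)*15)*(-1/3*64) = -19*15*(-64/3) = -285*(-64/3) = 6080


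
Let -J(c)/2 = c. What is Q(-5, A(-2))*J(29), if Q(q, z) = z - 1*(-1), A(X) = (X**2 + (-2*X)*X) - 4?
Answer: 406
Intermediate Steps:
J(c) = -2*c
A(X) = -4 - X**2 (A(X) = (X**2 - 2*X**2) - 4 = -X**2 - 4 = -4 - X**2)
Q(q, z) = 1 + z (Q(q, z) = z + 1 = 1 + z)
Q(-5, A(-2))*J(29) = (1 + (-4 - 1*(-2)**2))*(-2*29) = (1 + (-4 - 1*4))*(-58) = (1 + (-4 - 4))*(-58) = (1 - 8)*(-58) = -7*(-58) = 406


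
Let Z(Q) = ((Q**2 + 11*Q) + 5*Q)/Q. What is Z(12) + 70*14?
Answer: 1008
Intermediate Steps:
Z(Q) = (Q**2 + 16*Q)/Q
Z(12) + 70*14 = (16 + 12) + 70*14 = 28 + 980 = 1008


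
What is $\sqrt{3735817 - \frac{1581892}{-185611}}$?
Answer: $\frac{\sqrt{128704581249684269}}{185611} \approx 1932.8$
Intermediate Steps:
$\sqrt{3735817 - \frac{1581892}{-185611}} = \sqrt{3735817 - - \frac{1581892}{185611}} = \sqrt{3735817 + \frac{1581892}{185611}} = \sqrt{\frac{693410311079}{185611}} = \frac{\sqrt{128704581249684269}}{185611}$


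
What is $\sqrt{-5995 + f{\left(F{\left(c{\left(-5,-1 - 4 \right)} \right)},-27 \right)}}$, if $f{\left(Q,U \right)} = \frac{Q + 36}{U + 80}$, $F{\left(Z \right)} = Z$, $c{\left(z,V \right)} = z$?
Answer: $\frac{2 i \sqrt{4209578}}{53} \approx 77.424 i$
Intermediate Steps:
$f{\left(Q,U \right)} = \frac{36 + Q}{80 + U}$
$\sqrt{-5995 + f{\left(F{\left(c{\left(-5,-1 - 4 \right)} \right)},-27 \right)}} = \sqrt{-5995 + \frac{36 - 5}{80 - 27}} = \sqrt{-5995 + \frac{1}{53} \cdot 31} = \sqrt{-5995 + \frac{31}{53}} = \sqrt{- \frac{317704}{53}} = \frac{2 i \sqrt{4209578}}{53}$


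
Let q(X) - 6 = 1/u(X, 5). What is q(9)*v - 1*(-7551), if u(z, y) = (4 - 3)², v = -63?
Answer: 7110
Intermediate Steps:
u(z, y) = 1 (u(z, y) = 1² = 1)
q(X) = 7 (q(X) = 6 + 1/1 = 6 + 1 = 7)
q(9)*v - 1*(-7551) = 7*(-63) - 1*(-7551) = -441 + 7551 = 7110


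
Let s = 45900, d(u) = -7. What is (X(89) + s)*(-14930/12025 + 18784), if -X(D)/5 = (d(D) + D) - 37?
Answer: 412651098090/481 ≈ 8.5790e+8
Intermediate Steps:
X(D) = 220 - 5*D (X(D) = -5*((-7 + D) - 37) = -5*(-44 + D) = 220 - 5*D)
(X(89) + s)*(-14930/12025 + 18784) = ((220 - 5*89) + 45900)*(-14930/12025 + 18784) = ((220 - 445) + 45900)*(-14930/12025 + 18784) = (-225 + 45900)*(-1*2986/2405 + 18784) = 45675*(-2986/2405 + 18784) = 45675*(45172534/2405) = 412651098090/481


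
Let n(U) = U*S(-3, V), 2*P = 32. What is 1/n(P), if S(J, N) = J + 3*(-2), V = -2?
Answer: -1/144 ≈ -0.0069444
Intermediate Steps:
P = 16 (P = (½)*32 = 16)
S(J, N) = -6 + J (S(J, N) = J - 6 = -6 + J)
n(U) = -9*U (n(U) = U*(-6 - 3) = U*(-9) = -9*U)
1/n(P) = 1/(-9*16) = 1/(-144) = -1/144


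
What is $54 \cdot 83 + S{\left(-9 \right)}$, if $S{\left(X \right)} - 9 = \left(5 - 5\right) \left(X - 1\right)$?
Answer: $4491$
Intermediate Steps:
$S{\left(X \right)} = 9$ ($S{\left(X \right)} = 9 + \left(5 - 5\right) \left(X - 1\right) = 9 + 0 \left(-1 + X\right) = 9 + 0 = 9$)
$54 \cdot 83 + S{\left(-9 \right)} = 54 \cdot 83 + 9 = 4482 + 9 = 4491$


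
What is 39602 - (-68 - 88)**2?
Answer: 15266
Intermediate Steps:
39602 - (-68 - 88)**2 = 39602 - 1*(-156)**2 = 39602 - 1*24336 = 39602 - 24336 = 15266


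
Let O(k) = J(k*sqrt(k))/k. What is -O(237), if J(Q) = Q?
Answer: -sqrt(237) ≈ -15.395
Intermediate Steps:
O(k) = sqrt(k) (O(k) = (k*sqrt(k))/k = k**(3/2)/k = sqrt(k))
-O(237) = -sqrt(237)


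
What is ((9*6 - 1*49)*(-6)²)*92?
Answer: 16560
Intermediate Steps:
((9*6 - 1*49)*(-6)²)*92 = ((54 - 49)*36)*92 = (5*36)*92 = 180*92 = 16560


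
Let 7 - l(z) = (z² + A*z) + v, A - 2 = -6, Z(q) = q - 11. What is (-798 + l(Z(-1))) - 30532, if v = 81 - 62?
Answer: -31534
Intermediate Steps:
v = 19
Z(q) = -11 + q
A = -4 (A = 2 - 6 = -4)
l(z) = -12 - z² + 4*z (l(z) = 7 - ((z² - 4*z) + 19) = 7 - (19 + z² - 4*z) = 7 + (-19 - z² + 4*z) = -12 - z² + 4*z)
(-798 + l(Z(-1))) - 30532 = (-798 + (-12 - (-11 - 1)² + 4*(-11 - 1))) - 30532 = (-798 + (-12 - 1*(-12)² + 4*(-12))) - 30532 = (-798 + (-12 - 1*144 - 48)) - 30532 = (-798 + (-12 - 144 - 48)) - 30532 = (-798 - 204) - 30532 = -1002 - 30532 = -31534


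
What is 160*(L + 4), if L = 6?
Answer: 1600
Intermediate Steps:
160*(L + 4) = 160*(6 + 4) = 160*10 = 1600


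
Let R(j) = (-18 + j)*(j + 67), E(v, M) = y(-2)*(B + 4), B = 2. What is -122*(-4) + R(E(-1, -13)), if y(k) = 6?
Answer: 2342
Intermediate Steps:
E(v, M) = 36 (E(v, M) = 6*(2 + 4) = 6*6 = 36)
R(j) = (-18 + j)*(67 + j)
-122*(-4) + R(E(-1, -13)) = -122*(-4) + (-1206 + 36**2 + 49*36) = 488 + (-1206 + 1296 + 1764) = 488 + 1854 = 2342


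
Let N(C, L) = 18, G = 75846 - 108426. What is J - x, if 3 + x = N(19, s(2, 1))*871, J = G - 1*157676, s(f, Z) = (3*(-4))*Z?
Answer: -205931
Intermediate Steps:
G = -32580
s(f, Z) = -12*Z
J = -190256 (J = -32580 - 1*157676 = -32580 - 157676 = -190256)
x = 15675 (x = -3 + 18*871 = -3 + 15678 = 15675)
J - x = -190256 - 1*15675 = -190256 - 15675 = -205931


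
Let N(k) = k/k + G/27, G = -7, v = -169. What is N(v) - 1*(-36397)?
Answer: 982739/27 ≈ 36398.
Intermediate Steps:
N(k) = 20/27 (N(k) = k/k - 7/27 = 1 - 7*1/27 = 1 - 7/27 = 20/27)
N(v) - 1*(-36397) = 20/27 - 1*(-36397) = 20/27 + 36397 = 982739/27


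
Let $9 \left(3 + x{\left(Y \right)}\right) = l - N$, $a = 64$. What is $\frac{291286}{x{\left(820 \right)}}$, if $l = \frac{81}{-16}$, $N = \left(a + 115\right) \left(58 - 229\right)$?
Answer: $\frac{4660576}{54359} \approx 85.737$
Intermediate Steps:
$N = -30609$ ($N = \left(64 + 115\right) \left(58 - 229\right) = 179 \left(-171\right) = -30609$)
$l = - \frac{81}{16}$ ($l = 81 \left(- \frac{1}{16}\right) = - \frac{81}{16} \approx -5.0625$)
$x{\left(Y \right)} = \frac{54359}{16}$ ($x{\left(Y \right)} = -3 + \frac{- \frac{81}{16} - -30609}{9} = -3 + \frac{- \frac{81}{16} + 30609}{9} = -3 + \frac{1}{9} \cdot \frac{489663}{16} = -3 + \frac{54407}{16} = \frac{54359}{16}$)
$\frac{291286}{x{\left(820 \right)}} = \frac{291286}{\frac{54359}{16}} = 291286 \cdot \frac{16}{54359} = \frac{4660576}{54359}$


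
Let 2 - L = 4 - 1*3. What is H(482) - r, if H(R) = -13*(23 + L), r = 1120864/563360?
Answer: -5527787/17605 ≈ -313.99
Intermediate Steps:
L = 1 (L = 2 - (4 - 1*3) = 2 - (4 - 3) = 2 - 1*1 = 2 - 1 = 1)
r = 35027/17605 (r = 1120864*(1/563360) = 35027/17605 ≈ 1.9896)
H(R) = -312 (H(R) = -13*(23 + 1) = -13*24 = -312)
H(482) - r = -312 - 1*35027/17605 = -312 - 35027/17605 = -5527787/17605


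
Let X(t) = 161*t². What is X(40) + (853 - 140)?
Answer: 258313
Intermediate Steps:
X(40) + (853 - 140) = 161*40² + (853 - 140) = 161*1600 + 713 = 257600 + 713 = 258313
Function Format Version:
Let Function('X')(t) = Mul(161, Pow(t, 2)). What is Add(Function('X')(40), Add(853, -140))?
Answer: 258313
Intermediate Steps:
Add(Function('X')(40), Add(853, -140)) = Add(Mul(161, Pow(40, 2)), Add(853, -140)) = Add(Mul(161, 1600), 713) = Add(257600, 713) = 258313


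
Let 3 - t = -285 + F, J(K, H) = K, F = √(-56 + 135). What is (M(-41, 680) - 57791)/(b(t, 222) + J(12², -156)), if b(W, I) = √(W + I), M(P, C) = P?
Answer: -57832/(144 + √(510 - √79)) ≈ -347.58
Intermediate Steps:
F = √79 ≈ 8.8882
t = 288 - √79 (t = 3 - (-285 + √79) = 3 + (285 - √79) = 288 - √79 ≈ 279.11)
b(W, I) = √(I + W)
(M(-41, 680) - 57791)/(b(t, 222) + J(12², -156)) = (-41 - 57791)/(√(222 + (288 - √79)) + 12²) = -57832/(√(510 - √79) + 144) = -57832/(144 + √(510 - √79))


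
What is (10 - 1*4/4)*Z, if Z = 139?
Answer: 1251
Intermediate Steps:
(10 - 1*4/4)*Z = (10 - 1*4/4)*139 = (10 - 4/4)*139 = (10 - 1*1)*139 = (10 - 1)*139 = 9*139 = 1251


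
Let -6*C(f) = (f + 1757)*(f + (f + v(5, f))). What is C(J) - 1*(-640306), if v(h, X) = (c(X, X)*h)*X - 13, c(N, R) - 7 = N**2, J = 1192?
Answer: -8324429560361/2 ≈ -4.1622e+12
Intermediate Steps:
c(N, R) = 7 + N**2
v(h, X) = -13 + X*h*(7 + X**2) (v(h, X) = ((7 + X**2)*h)*X - 13 = (h*(7 + X**2))*X - 13 = X*h*(7 + X**2) - 13 = -13 + X*h*(7 + X**2))
C(f) = -(1757 + f)*(-13 + 2*f + 5*f*(7 + f**2))/6 (C(f) = -(f + 1757)*(f + (f + (-13 + f*5*(7 + f**2))))/6 = -(1757 + f)*(f + (f + (-13 + 5*f*(7 + f**2))))/6 = -(1757 + f)*(f + (-13 + f + 5*f*(7 + f**2)))/6 = -(1757 + f)*(-13 + 2*f + 5*f*(7 + f**2))/6)
C(J) - 1*(-640306) = (22841/6 - 32498/3*1192 - 8785/6*1192**3 - 37/6*1192**2 - 5/6*1192**4) - 1*(-640306) = (22841/6 - 38737616/3 - 8785/6*1693669888 - 37/6*1420864 - 5/6*2018854506496) + 640306 = (22841/6 - 38737616/3 - 7439444983040/3 - 26285984/3 - 5047136266240/3) + 640306 = -8324430840973/2 + 640306 = -8324429560361/2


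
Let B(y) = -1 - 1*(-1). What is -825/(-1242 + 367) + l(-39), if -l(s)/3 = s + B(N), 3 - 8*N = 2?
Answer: 4128/35 ≈ 117.94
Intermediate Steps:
N = ⅛ (N = 3/8 - ⅛*2 = 3/8 - ¼ = ⅛ ≈ 0.12500)
B(y) = 0 (B(y) = -1 + 1 = 0)
l(s) = -3*s (l(s) = -3*(s + 0) = -3*s)
-825/(-1242 + 367) + l(-39) = -825/(-1242 + 367) - 3*(-39) = -825/(-875) + 117 = -825*(-1/875) + 117 = 33/35 + 117 = 4128/35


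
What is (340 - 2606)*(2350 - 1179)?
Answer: -2653486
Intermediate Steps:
(340 - 2606)*(2350 - 1179) = -2266*1171 = -2653486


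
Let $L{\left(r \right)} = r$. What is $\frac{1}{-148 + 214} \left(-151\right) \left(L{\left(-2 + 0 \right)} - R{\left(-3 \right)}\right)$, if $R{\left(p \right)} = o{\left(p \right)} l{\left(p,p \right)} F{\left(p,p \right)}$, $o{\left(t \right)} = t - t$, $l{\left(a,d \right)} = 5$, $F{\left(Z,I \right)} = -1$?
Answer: $\frac{151}{33} \approx 4.5758$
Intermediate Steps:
$o{\left(t \right)} = 0$
$R{\left(p \right)} = 0$ ($R{\left(p \right)} = 0 \cdot 5 \left(-1\right) = 0 \left(-1\right) = 0$)
$\frac{1}{-148 + 214} \left(-151\right) \left(L{\left(-2 + 0 \right)} - R{\left(-3 \right)}\right) = \frac{1}{-148 + 214} \left(-151\right) \left(\left(-2 + 0\right) - 0\right) = \frac{1}{66} \left(-151\right) \left(-2 + 0\right) = \frac{1}{66} \left(-151\right) \left(-2\right) = \left(- \frac{151}{66}\right) \left(-2\right) = \frac{151}{33}$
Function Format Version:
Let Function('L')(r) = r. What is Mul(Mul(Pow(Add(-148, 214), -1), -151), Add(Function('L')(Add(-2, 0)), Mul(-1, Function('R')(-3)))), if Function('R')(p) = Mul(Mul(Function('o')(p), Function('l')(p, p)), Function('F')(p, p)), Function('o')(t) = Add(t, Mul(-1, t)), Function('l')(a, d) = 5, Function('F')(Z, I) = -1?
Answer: Rational(151, 33) ≈ 4.5758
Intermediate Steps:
Function('o')(t) = 0
Function('R')(p) = 0 (Function('R')(p) = Mul(Mul(0, 5), -1) = Mul(0, -1) = 0)
Mul(Mul(Pow(Add(-148, 214), -1), -151), Add(Function('L')(Add(-2, 0)), Mul(-1, Function('R')(-3)))) = Mul(Mul(Pow(Add(-148, 214), -1), -151), Add(Add(-2, 0), Mul(-1, 0))) = Mul(Mul(Pow(66, -1), -151), Add(-2, 0)) = Mul(Mul(Rational(1, 66), -151), -2) = Mul(Rational(-151, 66), -2) = Rational(151, 33)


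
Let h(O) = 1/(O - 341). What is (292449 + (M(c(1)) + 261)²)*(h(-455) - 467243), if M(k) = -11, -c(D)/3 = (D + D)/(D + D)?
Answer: -132014559098121/796 ≈ -1.6585e+11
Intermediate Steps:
c(D) = -3 (c(D) = -3*(D + D)/(D + D) = -3*2*D/(2*D) = -3*2*D*1/(2*D) = -3*1 = -3)
h(O) = 1/(-341 + O)
(292449 + (M(c(1)) + 261)²)*(h(-455) - 467243) = (292449 + (-11 + 261)²)*(1/(-341 - 455) - 467243) = (292449 + 250²)*(1/(-796) - 467243) = (292449 + 62500)*(-1/796 - 467243) = 354949*(-371925429/796) = -132014559098121/796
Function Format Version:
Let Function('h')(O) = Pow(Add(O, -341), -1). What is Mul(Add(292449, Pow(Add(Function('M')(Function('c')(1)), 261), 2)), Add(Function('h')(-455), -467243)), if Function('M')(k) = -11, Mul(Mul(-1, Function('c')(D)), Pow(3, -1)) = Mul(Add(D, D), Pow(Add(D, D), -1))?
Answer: Rational(-132014559098121, 796) ≈ -1.6585e+11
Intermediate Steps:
Function('c')(D) = -3 (Function('c')(D) = Mul(-3, Mul(Add(D, D), Pow(Add(D, D), -1))) = Mul(-3, Mul(Mul(2, D), Pow(Mul(2, D), -1))) = Mul(-3, Mul(Mul(2, D), Mul(Rational(1, 2), Pow(D, -1)))) = Mul(-3, 1) = -3)
Function('h')(O) = Pow(Add(-341, O), -1)
Mul(Add(292449, Pow(Add(Function('M')(Function('c')(1)), 261), 2)), Add(Function('h')(-455), -467243)) = Mul(Add(292449, Pow(Add(-11, 261), 2)), Add(Pow(Add(-341, -455), -1), -467243)) = Mul(Add(292449, Pow(250, 2)), Add(Pow(-796, -1), -467243)) = Mul(Add(292449, 62500), Add(Rational(-1, 796), -467243)) = Mul(354949, Rational(-371925429, 796)) = Rational(-132014559098121, 796)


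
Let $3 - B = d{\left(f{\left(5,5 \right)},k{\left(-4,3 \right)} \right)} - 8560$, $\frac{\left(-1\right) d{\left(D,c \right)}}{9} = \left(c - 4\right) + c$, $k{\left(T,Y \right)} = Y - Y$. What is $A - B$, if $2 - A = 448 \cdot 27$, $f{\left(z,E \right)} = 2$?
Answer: $-20621$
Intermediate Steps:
$k{\left(T,Y \right)} = 0$
$d{\left(D,c \right)} = 36 - 18 c$ ($d{\left(D,c \right)} = - 9 \left(\left(c - 4\right) + c\right) = - 9 \left(\left(-4 + c\right) + c\right) = - 9 \left(-4 + 2 c\right) = 36 - 18 c$)
$A = -12094$ ($A = 2 - 448 \cdot 27 = 2 - 12096 = -12094$)
$B = 8527$ ($B = 3 - \left(\left(36 - 0\right) - 8560\right) = 3 - \left(\left(36 + 0\right) - 8560\right) = 3 - \left(36 - 8560\right) = 3 - -8524 = 3 + 8524 = 8527$)
$A - B = -12094 - 8527 = -20621$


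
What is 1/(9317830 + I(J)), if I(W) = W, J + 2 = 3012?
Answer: 1/9320840 ≈ 1.0729e-7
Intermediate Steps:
J = 3010 (J = -2 + 3012 = 3010)
1/(9317830 + I(J)) = 1/(9317830 + 3010) = 1/9320840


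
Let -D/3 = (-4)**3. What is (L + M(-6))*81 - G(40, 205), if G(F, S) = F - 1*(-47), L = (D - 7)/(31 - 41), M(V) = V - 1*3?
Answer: -4629/2 ≈ -2314.5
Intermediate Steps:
D = 192 (D = -3*(-4)**3 = -3*(-64) = 192)
M(V) = -3 + V (M(V) = V - 3 = -3 + V)
L = -37/2 (L = (192 - 7)/(31 - 41) = 185/(-10) = 185*(-1/10) = -37/2 ≈ -18.500)
G(F, S) = 47 + F (G(F, S) = F + 47 = 47 + F)
(L + M(-6))*81 - G(40, 205) = (-37/2 + (-3 - 6))*81 - (47 + 40) = (-37/2 - 9)*81 - 1*87 = -55/2*81 - 87 = -4455/2 - 87 = -4629/2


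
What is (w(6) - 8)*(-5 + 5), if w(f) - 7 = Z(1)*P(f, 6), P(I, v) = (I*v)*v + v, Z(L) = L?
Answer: 0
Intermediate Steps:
P(I, v) = v + I*v² (P(I, v) = I*v² + v = v + I*v²)
w(f) = 13 + 36*f (w(f) = 7 + 1*(6*(1 + f*6)) = 7 + 1*(6*(1 + 6*f)) = 7 + 1*(6 + 36*f) = 7 + (6 + 36*f) = 13 + 36*f)
(w(6) - 8)*(-5 + 5) = ((13 + 36*6) - 8)*(-5 + 5) = ((13 + 216) - 8)*0 = (229 - 8)*0 = 221*0 = 0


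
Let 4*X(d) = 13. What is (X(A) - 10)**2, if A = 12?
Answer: 729/16 ≈ 45.563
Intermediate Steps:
X(d) = 13/4 (X(d) = (1/4)*13 = 13/4)
(X(A) - 10)**2 = (13/4 - 10)**2 = (-27/4)**2 = 729/16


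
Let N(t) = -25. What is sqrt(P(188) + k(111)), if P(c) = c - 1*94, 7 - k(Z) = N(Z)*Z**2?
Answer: sqrt(308126) ≈ 555.09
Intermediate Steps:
k(Z) = 7 + 25*Z**2 (k(Z) = 7 - (-25)*Z**2 = 7 + 25*Z**2)
P(c) = -94 + c (P(c) = c - 94 = -94 + c)
sqrt(P(188) + k(111)) = sqrt((-94 + 188) + (7 + 25*111**2)) = sqrt(94 + (7 + 25*12321)) = sqrt(94 + (7 + 308025)) = sqrt(94 + 308032) = sqrt(308126)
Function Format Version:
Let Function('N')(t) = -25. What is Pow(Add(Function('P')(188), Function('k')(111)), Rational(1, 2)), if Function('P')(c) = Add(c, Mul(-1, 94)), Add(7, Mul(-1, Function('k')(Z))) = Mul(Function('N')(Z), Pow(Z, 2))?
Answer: Pow(308126, Rational(1, 2)) ≈ 555.09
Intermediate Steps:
Function('k')(Z) = Add(7, Mul(25, Pow(Z, 2))) (Function('k')(Z) = Add(7, Mul(-1, Mul(-25, Pow(Z, 2)))) = Add(7, Mul(25, Pow(Z, 2))))
Function('P')(c) = Add(-94, c) (Function('P')(c) = Add(c, -94) = Add(-94, c))
Pow(Add(Function('P')(188), Function('k')(111)), Rational(1, 2)) = Pow(Add(Add(-94, 188), Add(7, Mul(25, Pow(111, 2)))), Rational(1, 2)) = Pow(Add(94, Add(7, Mul(25, 12321))), Rational(1, 2)) = Pow(Add(94, Add(7, 308025)), Rational(1, 2)) = Pow(Add(94, 308032), Rational(1, 2)) = Pow(308126, Rational(1, 2))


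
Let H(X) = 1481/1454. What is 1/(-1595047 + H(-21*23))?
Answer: -1454/2319196857 ≈ -6.2694e-7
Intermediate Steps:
H(X) = 1481/1454 (H(X) = 1481*(1/1454) = 1481/1454)
1/(-1595047 + H(-21*23)) = 1/(-1595047 + 1481/1454) = 1/(-2319196857/1454) = -1454/2319196857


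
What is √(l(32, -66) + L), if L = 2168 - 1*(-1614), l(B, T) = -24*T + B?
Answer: √5398 ≈ 73.471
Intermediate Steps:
l(B, T) = B - 24*T
L = 3782 (L = 2168 + 1614 = 3782)
√(l(32, -66) + L) = √((32 - 24*(-66)) + 3782) = √((32 + 1584) + 3782) = √(1616 + 3782) = √5398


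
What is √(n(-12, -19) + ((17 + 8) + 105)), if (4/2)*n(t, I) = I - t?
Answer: √506/2 ≈ 11.247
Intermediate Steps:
n(t, I) = I/2 - t/2 (n(t, I) = (I - t)/2 = I/2 - t/2)
√(n(-12, -19) + ((17 + 8) + 105)) = √(((½)*(-19) - ½*(-12)) + ((17 + 8) + 105)) = √((-19/2 + 6) + (25 + 105)) = √(-7/2 + 130) = √(253/2) = √506/2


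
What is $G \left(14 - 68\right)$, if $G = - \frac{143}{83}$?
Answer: $\frac{7722}{83} \approx 93.036$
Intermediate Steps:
$G = - \frac{143}{83}$ ($G = \left(-143\right) \frac{1}{83} = - \frac{143}{83} \approx -1.7229$)
$G \left(14 - 68\right) = - \frac{143 \left(14 - 68\right)}{83} = \left(- \frac{143}{83}\right) \left(-54\right) = \frac{7722}{83}$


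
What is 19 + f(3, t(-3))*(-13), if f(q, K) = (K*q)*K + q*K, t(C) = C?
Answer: -215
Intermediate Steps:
f(q, K) = K*q + q*K² (f(q, K) = q*K² + K*q = K*q + q*K²)
19 + f(3, t(-3))*(-13) = 19 - 3*3*(1 - 3)*(-13) = 19 - 3*3*(-2)*(-13) = 19 + 18*(-13) = 19 - 234 = -215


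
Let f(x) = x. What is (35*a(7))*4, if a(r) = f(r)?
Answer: 980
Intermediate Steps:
a(r) = r
(35*a(7))*4 = (35*7)*4 = 245*4 = 980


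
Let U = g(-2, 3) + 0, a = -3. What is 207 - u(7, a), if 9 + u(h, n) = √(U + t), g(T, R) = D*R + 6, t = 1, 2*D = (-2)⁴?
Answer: 216 - √31 ≈ 210.43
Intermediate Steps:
D = 8 (D = (½)*(-2)⁴ = (½)*16 = 8)
g(T, R) = 6 + 8*R (g(T, R) = 8*R + 6 = 6 + 8*R)
U = 30 (U = (6 + 8*3) + 0 = (6 + 24) + 0 = 30 + 0 = 30)
u(h, n) = -9 + √31 (u(h, n) = -9 + √(30 + 1) = -9 + √31)
207 - u(7, a) = 207 - (-9 + √31) = 207 + (9 - √31) = 216 - √31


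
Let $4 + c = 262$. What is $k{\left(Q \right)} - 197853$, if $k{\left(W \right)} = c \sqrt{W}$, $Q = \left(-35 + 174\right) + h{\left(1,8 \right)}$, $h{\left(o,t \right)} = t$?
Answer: $-197853 + 1806 \sqrt{3} \approx -1.9473 \cdot 10^{5}$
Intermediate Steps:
$c = 258$ ($c = -4 + 262 = 258$)
$Q = 147$ ($Q = \left(-35 + 174\right) + 8 = 139 + 8 = 147$)
$k{\left(W \right)} = 258 \sqrt{W}$
$k{\left(Q \right)} - 197853 = 258 \sqrt{147} - 197853 = 258 \cdot 7 \sqrt{3} - 197853 = 1806 \sqrt{3} - 197853 = -197853 + 1806 \sqrt{3}$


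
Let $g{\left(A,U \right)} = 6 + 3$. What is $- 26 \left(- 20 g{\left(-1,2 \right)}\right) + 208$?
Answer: $4888$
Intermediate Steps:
$g{\left(A,U \right)} = 9$
$- 26 \left(- 20 g{\left(-1,2 \right)}\right) + 208 = - 26 \left(\left(-20\right) 9\right) + 208 = \left(-26\right) \left(-180\right) + 208 = 4680 + 208 = 4888$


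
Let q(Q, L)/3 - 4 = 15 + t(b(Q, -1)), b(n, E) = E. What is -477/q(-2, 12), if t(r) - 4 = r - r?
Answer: -159/23 ≈ -6.9130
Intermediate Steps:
t(r) = 4 (t(r) = 4 + (r - r) = 4 + 0 = 4)
q(Q, L) = 69 (q(Q, L) = 12 + 3*(15 + 4) = 12 + 3*19 = 12 + 57 = 69)
-477/q(-2, 12) = -477/69 = -477*1/69 = -159/23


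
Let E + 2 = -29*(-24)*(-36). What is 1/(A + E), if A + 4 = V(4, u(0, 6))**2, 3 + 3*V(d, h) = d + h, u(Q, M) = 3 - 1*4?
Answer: -1/25062 ≈ -3.9901e-5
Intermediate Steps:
u(Q, M) = -1 (u(Q, M) = 3 - 4 = -1)
V(d, h) = -1 + d/3 + h/3 (V(d, h) = -1 + (d + h)/3 = -1 + (d/3 + h/3) = -1 + d/3 + h/3)
E = -25058 (E = -2 - 29*(-24)*(-36) = -2 + 696*(-36) = -2 - 25056 = -25058)
A = -4 (A = -4 + (-1 + (1/3)*4 + (1/3)*(-1))**2 = -4 + (-1 + 4/3 - 1/3)**2 = -4 + 0**2 = -4 + 0 = -4)
1/(A + E) = 1/(-4 - 25058) = 1/(-25062) = -1/25062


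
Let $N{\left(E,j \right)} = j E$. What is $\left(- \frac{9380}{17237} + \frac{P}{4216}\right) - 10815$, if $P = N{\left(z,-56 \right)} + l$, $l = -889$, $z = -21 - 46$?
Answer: $- \frac{785929138029}{72671192} \approx -10815.0$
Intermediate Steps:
$z = -67$ ($z = -21 - 46 = -67$)
$N{\left(E,j \right)} = E j$
$P = 2863$ ($P = \left(-67\right) \left(-56\right) - 889 = 3752 - 889 = 2863$)
$\left(- \frac{9380}{17237} + \frac{P}{4216}\right) - 10815 = \left(- \frac{9380}{17237} + \frac{2863}{4216}\right) - 10815 = \frac{9803451}{72671192} - 10815 = - \frac{785929138029}{72671192}$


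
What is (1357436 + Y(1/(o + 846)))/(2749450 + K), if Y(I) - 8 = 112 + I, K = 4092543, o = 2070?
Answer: 3958633297/19951251588 ≈ 0.19842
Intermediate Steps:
Y(I) = 120 + I (Y(I) = 8 + (112 + I) = 120 + I)
(1357436 + Y(1/(o + 846)))/(2749450 + K) = (1357436 + (120 + 1/(2070 + 846)))/(2749450 + 4092543) = (1357436 + (120 + 1/2916))/6841993 = (1357436 + (120 + 1/2916))*(1/6841993) = (1357436 + 349921/2916)*(1/6841993) = (3958633297/2916)*(1/6841993) = 3958633297/19951251588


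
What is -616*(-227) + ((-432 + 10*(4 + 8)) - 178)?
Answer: 139342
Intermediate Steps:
-616*(-227) + ((-432 + 10*(4 + 8)) - 178) = 139832 + ((-432 + 10*12) - 178) = 139832 + ((-432 + 120) - 178) = 139832 + (-312 - 178) = 139832 - 490 = 139342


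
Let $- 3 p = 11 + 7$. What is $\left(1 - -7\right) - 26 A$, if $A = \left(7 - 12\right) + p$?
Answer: $294$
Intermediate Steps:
$p = -6$ ($p = - \frac{11 + 7}{3} = \left(- \frac{1}{3}\right) 18 = -6$)
$A = -11$ ($A = \left(7 - 12\right) - 6 = -5 - 6 = -11$)
$\left(1 - -7\right) - 26 A = \left(1 - -7\right) - -286 = \left(1 + 7\right) + 286 = 8 + 286 = 294$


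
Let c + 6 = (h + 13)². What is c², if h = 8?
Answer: 189225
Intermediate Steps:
c = 435 (c = -6 + (8 + 13)² = -6 + 21² = -6 + 441 = 435)
c² = 435² = 189225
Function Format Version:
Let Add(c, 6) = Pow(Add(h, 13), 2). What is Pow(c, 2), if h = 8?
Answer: 189225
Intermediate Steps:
c = 435 (c = Add(-6, Pow(Add(8, 13), 2)) = Add(-6, Pow(21, 2)) = Add(-6, 441) = 435)
Pow(c, 2) = Pow(435, 2) = 189225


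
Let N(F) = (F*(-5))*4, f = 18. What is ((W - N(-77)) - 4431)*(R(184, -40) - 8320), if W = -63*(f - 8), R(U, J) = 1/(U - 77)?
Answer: 5876467639/107 ≈ 5.4920e+7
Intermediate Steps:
R(U, J) = 1/(-77 + U)
W = -630 (W = -63*(18 - 8) = -63*10 = -630)
N(F) = -20*F (N(F) = -5*F*4 = -20*F)
((W - N(-77)) - 4431)*(R(184, -40) - 8320) = ((-630 - (-20)*(-77)) - 4431)*(1/(-77 + 184) - 8320) = ((-630 - 1*1540) - 4431)*(1/107 - 8320) = ((-630 - 1540) - 4431)*(1/107 - 8320) = (-2170 - 4431)*(-890239/107) = -6601*(-890239/107) = 5876467639/107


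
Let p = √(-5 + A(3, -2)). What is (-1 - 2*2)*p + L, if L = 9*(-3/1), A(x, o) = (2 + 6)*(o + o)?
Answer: -27 - 5*I*√37 ≈ -27.0 - 30.414*I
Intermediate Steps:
A(x, o) = 16*o (A(x, o) = 8*(2*o) = 16*o)
p = I*√37 (p = √(-5 + 16*(-2)) = √(-5 - 32) = √(-37) = I*√37 ≈ 6.0828*I)
L = -27 (L = 9*(-3*1) = 9*(-3) = -27)
(-1 - 2*2)*p + L = (-1 - 2*2)*(I*√37) - 27 = (-1 - 4)*(I*√37) - 27 = -5*I*√37 - 27 = -27 - 5*I*√37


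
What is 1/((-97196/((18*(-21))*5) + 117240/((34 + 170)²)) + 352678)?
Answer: 546210/192665878799 ≈ 2.8350e-6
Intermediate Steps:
1/((-97196/((18*(-21))*5) + 117240/((34 + 170)²)) + 352678) = 1/((-97196/((-378*5)) + 117240/(204²)) + 352678) = 1/((-97196/(-1890) + 117240/41616) + 352678) = 1/((-97196*(-1/1890) + 117240*(1/41616)) + 352678) = 1/((48598/945 + 4885/1734) + 352678) = 1/(29628419/546210 + 352678) = 1/(192665878799/546210) = 546210/192665878799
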